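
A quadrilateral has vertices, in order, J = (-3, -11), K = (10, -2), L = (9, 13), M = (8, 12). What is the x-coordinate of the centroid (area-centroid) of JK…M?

Apply the surveyor's formula. First the cross-terms c_i = x_i·y_{i+1} − x_{i+1}·y_i:
  116, 148, 4, -52  ⇒  2A = 216, A = 108.
Then Σ (x_i + x_{i+1})·c_i = 3432, so x̄ = 3432 / (6·108) = 143/27.

143/27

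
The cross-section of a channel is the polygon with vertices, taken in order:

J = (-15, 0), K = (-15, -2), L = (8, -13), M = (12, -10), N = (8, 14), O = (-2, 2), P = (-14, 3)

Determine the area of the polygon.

Apply the shoelace formula: 2A = Σ (x_i·y_{i+1} − x_{i+1}·y_i), indices taken mod 7.
Σ = (30) + (211) + (76) + (248) + (44) + (22) + (45) = 676
Area = |Σ|/2 = 338.

338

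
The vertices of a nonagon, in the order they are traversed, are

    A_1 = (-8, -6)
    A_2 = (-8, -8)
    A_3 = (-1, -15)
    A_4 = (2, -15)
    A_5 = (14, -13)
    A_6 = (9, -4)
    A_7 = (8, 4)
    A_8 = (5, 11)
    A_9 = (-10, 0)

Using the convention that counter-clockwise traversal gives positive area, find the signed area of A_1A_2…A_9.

362

Σ = (16) + (112) + (45) + (184) + (61) + (68) + (68) + (110) + (60) = 724
Signed area = Σ/2 = 362 (positive ⇒ counter-clockwise traversal).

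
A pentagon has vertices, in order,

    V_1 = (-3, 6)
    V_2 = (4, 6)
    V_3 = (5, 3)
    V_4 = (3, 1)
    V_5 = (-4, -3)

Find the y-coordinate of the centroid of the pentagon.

Apply the surveyor's formula. First the cross-terms c_i = x_i·y_{i+1} − x_{i+1}·y_i:
  -42, -18, -4, -5, -33  ⇒  2A = -102, A = -51.
Then Σ (y_i + y_{i+1})·c_i = -771, so ȳ = -771 / (6·(-51)) = 257/102.

257/102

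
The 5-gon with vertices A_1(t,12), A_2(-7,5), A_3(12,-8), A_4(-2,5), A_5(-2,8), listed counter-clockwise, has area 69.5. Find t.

-15

Write out the shoelace sum; only the two edges meeting at A_1 involve t:
2·Area = [((-2)·12 − t·8) + (t·5 − (-7)·12)] + 34
       = -3·t + 94 = 139
⇒ t = -15.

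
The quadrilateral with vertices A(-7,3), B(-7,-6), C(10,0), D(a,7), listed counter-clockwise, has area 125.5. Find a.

Write out the shoelace sum; only the two edges meeting at D involve a:
2·Area = [(10·7 − a·0) + (a·3 − (-7)·7)] + 123
       = 3·a + 242 = 251
⇒ a = 3.

3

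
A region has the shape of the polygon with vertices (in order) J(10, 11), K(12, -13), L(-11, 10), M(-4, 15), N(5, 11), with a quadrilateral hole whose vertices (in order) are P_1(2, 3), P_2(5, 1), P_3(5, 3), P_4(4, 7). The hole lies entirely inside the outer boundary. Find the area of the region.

Outer boundary:
Apply the shoelace (surveyor's) formula: 2A = Σ (x_i·y_{i+1} − x_{i+1}·y_i), indices taken mod 5.
Σ = (-262) + (-23) + (-125) + (-119) + (-55) = -584
Area = |Σ|/2 = 292.
Hole:
Σ = (-13) + (10) + (23) + (-2) = 18
Area = |Σ|/2 = 9.
Net area = 292 − 9 = 283.

283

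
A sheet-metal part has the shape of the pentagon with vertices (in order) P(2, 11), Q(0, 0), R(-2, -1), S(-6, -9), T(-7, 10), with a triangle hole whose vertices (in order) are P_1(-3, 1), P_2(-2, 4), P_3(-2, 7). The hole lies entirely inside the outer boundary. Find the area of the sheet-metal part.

102.5

Outer boundary:
Σ = (0) + (0) + (12) + (-123) + (-97) = -208
Area = |Σ|/2 = 104.
Hole:
Apply the shoelace (surveyor's) formula: 2A = Σ (x_i·y_{i+1} − x_{i+1}·y_i), indices taken mod 3.
Σ = (-10) + (-6) + (19) = 3
Area = |Σ|/2 = 1.5.
Net area = 104 − 1.5 = 102.5.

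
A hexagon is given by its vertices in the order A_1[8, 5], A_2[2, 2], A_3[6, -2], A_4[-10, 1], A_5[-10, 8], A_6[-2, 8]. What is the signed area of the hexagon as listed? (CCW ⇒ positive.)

-116

Apply the shoelace (surveyor's) formula: 2A = Σ (x_i·y_{i+1} − x_{i+1}·y_i), indices taken mod 6.
Σ = (6) + (-16) + (-14) + (-70) + (-64) + (-74) = -232
Signed area = Σ/2 = -116 (negative ⇒ clockwise traversal).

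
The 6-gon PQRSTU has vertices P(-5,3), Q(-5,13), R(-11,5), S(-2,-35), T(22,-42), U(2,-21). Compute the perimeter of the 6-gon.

|PQ| = √((0)² + (10)²) = √100 = 10
|QR| = √((-6)² + (-8)²) = √100 = 10
|RS| = √((9)² + (-40)²) = √1681 = 41
|ST| = √((24)² + (-7)²) = √625 = 25
|TU| = √((-20)² + (21)²) = √841 = 29
|UP| = √((-7)² + (24)²) = √625 = 25
Perimeter = 10 + 10 + 41 + 25 + 29 + 25 = 140.

140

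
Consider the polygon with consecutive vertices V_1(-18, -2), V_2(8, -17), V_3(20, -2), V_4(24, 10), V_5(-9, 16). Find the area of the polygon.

Apply Gauss's area formula: 2A = Σ (x_i·y_{i+1} − x_{i+1}·y_i), indices taken mod 5.
Σ = (322) + (324) + (248) + (474) + (306) = 1674
Area = |Σ|/2 = 837.

837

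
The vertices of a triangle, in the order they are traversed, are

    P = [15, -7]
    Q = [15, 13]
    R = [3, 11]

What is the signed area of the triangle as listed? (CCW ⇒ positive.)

Apply Gauss's area formula: 2A = Σ (x_i·y_{i+1} − x_{i+1}·y_i), indices taken mod 3.
Σ = (300) + (126) + (-186) = 240
Signed area = Σ/2 = 120 (positive ⇒ counter-clockwise traversal).

120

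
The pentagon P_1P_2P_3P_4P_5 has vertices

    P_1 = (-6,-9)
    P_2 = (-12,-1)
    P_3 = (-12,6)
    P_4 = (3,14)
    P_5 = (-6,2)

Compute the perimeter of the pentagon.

|P_1P_2| = √((-6)² + (8)²) = √100 = 10
|P_2P_3| = √((0)² + (7)²) = √49 = 7
|P_3P_4| = √((15)² + (8)²) = √289 = 17
|P_4P_5| = √((-9)² + (-12)²) = √225 = 15
|P_5P_1| = √((0)² + (-11)²) = √121 = 11
Perimeter = 10 + 7 + 17 + 15 + 11 = 60.

60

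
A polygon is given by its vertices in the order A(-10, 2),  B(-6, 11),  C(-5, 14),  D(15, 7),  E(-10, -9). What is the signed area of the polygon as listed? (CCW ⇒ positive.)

Cross-terms: -98, -29, -245, -65, -110  ⇒  Σ = -547
Signed area = Σ/2 = -273.5 (negative ⇒ clockwise traversal).

-273.5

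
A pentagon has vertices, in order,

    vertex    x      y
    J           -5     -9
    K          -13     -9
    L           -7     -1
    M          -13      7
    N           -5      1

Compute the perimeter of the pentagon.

48

|JK| = √((-8)² + (0)²) = √64 = 8
|KL| = √((6)² + (8)²) = √100 = 10
|LM| = √((-6)² + (8)²) = √100 = 10
|MN| = √((8)² + (-6)²) = √100 = 10
|NJ| = √((0)² + (-10)²) = √100 = 10
Perimeter = 8 + 10 + 10 + 10 + 10 = 48.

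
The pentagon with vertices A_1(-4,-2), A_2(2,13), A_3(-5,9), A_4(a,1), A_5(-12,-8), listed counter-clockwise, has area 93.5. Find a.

The doubled signed area Σ (x_i y_{i+1} − x_{i+1} y_i) is linear in a.
With a=0 it equals 34; the coefficient of a is -17 (from the two edges through A_4).
So -17·a + 34 = 2·93.5 = 187 ⇒ a = -9.

-9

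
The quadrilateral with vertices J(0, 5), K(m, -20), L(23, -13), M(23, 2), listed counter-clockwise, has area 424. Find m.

Write out the shoelace sum; only the two edges meeting at K involve m:
2·Area = [(0·(-20) − m·5) + (m·(-13) − 23·(-20))] + 460
       = -18·m + 920 = 848
⇒ m = 4.

4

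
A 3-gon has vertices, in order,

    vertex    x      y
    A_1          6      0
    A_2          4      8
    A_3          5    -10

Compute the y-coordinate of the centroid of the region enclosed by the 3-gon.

-2/3

Apply the shoelace (surveyor's) formula. First the cross-terms c_i = x_i·y_{i+1} − x_{i+1}·y_i:
  48, -80, 60  ⇒  2A = 28, A = 14.
Then Σ (y_i + y_{i+1})·c_i = -56, so ȳ = -56 / (6·14) = -2/3.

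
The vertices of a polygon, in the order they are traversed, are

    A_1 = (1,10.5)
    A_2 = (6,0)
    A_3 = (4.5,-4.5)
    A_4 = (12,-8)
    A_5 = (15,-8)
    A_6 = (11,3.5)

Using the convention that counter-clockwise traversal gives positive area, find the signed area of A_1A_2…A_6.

102.25

Σ = (-63) + (-27) + (18) + (24) + (140.5) + (112) = 204.5
Signed area = Σ/2 = 102.25 (positive ⇒ counter-clockwise traversal).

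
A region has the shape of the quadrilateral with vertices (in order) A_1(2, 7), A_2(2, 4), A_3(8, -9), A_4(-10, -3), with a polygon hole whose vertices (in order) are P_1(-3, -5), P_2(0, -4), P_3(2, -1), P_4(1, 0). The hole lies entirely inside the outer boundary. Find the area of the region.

Outer boundary:
Apply the shoelace (surveyor's) formula: 2A = Σ (x_i·y_{i+1} − x_{i+1}·y_i), indices taken mod 4.
A_1→A_2: (2)(4) − (2)(7) = -6
A_2→A_3: (2)(-9) − (8)(4) = -50
A_3→A_4: (8)(-3) − (-10)(-9) = -114
A_4→A_1: (-10)(7) − (2)(-3) = -64
Σ = -234
Area = |Σ|/2 = 117.
Hole:
Apply Gauss's area formula: 2A = Σ (x_i·y_{i+1} − x_{i+1}·y_i), indices taken mod 4.
Cross-terms: 12, 8, 1, -5  ⇒  Σ = 16
Area = |Σ|/2 = 8.
Net area = 117 − 8 = 109.

109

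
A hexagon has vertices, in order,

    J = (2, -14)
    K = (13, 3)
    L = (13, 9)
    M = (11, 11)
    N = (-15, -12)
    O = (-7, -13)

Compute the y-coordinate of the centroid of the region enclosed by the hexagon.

Apply Gauss's area formula. First the cross-terms c_i = x_i·y_{i+1} − x_{i+1}·y_i:
  188, 78, 44, 33, 111, 124  ⇒  2A = 578, A = 289.
Then Σ (y_i + y_{i+1})·c_i = -6408, so ȳ = -6408 / (6·289) = -1068/289.

-1068/289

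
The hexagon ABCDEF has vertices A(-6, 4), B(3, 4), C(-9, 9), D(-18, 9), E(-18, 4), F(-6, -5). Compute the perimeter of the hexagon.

|AB| = √((9)² + (0)²) = √81 = 9
|BC| = √((-12)² + (5)²) = √169 = 13
|CD| = √((-9)² + (0)²) = √81 = 9
|DE| = √((0)² + (-5)²) = √25 = 5
|EF| = √((12)² + (-9)²) = √225 = 15
|FA| = √((0)² + (9)²) = √81 = 9
Perimeter = 9 + 13 + 9 + 5 + 15 + 9 = 60.

60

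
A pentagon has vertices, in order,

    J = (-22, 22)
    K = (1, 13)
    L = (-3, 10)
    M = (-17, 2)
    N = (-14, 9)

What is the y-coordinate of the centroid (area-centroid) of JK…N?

Apply Gauss's area formula. First the cross-terms c_i = x_i·y_{i+1} − x_{i+1}·y_i:
  -308, 49, 164, -125, -110  ⇒  2A = -330, A = -165.
Then Σ (y_i + y_{i+1})·c_i = -12470, so ȳ = -12470 / (6·(-165)) = 1247/99.

1247/99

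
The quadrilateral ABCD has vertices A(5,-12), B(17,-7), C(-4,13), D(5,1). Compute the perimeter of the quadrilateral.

|AB| = √((12)² + (5)²) = √169 = 13
|BC| = √((-21)² + (20)²) = √841 = 29
|CD| = √((9)² + (-12)²) = √225 = 15
|DA| = √((0)² + (-13)²) = √169 = 13
Perimeter = 13 + 29 + 15 + 13 = 70.

70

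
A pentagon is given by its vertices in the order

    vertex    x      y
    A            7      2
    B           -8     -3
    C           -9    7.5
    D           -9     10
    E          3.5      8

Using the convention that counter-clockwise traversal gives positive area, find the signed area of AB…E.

Apply the shoelace (surveyor's) formula: 2A = Σ (x_i·y_{i+1} − x_{i+1}·y_i), indices taken mod 5.
Cross-terms: -5, -87, -22.5, -107, -49  ⇒  Σ = -270.5
Signed area = Σ/2 = -135.25 (negative ⇒ clockwise traversal).

-135.25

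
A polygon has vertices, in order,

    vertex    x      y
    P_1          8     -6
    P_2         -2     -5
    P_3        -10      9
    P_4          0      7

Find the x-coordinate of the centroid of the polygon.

Apply the surveyor's formula. First the cross-terms c_i = x_i·y_{i+1} − x_{i+1}·y_i:
  -52, -68, -70, -56  ⇒  2A = -246, A = -123.
Then Σ (x_i + x_{i+1})·c_i = 756, so x̄ = 756 / (6·(-123)) = -42/41.

-42/41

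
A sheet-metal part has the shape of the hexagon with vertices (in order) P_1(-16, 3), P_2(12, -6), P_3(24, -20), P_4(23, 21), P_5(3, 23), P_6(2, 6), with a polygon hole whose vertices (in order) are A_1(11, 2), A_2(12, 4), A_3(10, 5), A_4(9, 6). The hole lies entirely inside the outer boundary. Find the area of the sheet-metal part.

730.5

Outer boundary:
Σ = (60) + (-96) + (964) + (466) + (-28) + (102) = 1468
Area = |Σ|/2 = 734.
Hole:
Σ = (20) + (20) + (15) + (-48) = 7
Area = |Σ|/2 = 3.5.
Net area = 734 − 3.5 = 730.5.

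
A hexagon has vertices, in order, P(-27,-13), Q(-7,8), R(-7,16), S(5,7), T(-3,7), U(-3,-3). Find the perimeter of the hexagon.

96

|PQ| = √((20)² + (21)²) = √841 = 29
|QR| = √((0)² + (8)²) = √64 = 8
|RS| = √((12)² + (-9)²) = √225 = 15
|ST| = √((-8)² + (0)²) = √64 = 8
|TU| = √((0)² + (-10)²) = √100 = 10
|UP| = √((-24)² + (-10)²) = √676 = 26
Perimeter = 29 + 8 + 15 + 8 + 10 + 26 = 96.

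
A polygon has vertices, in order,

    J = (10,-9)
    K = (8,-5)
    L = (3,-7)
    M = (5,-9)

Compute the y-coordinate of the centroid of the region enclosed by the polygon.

-377/51

Apply the shoelace (surveyor's) formula. First the cross-terms c_i = x_i·y_{i+1} − x_{i+1}·y_i:
  22, -41, 8, 45  ⇒  2A = 34, A = 17.
Then Σ (y_i + y_{i+1})·c_i = -754, so ȳ = -754 / (6·17) = -377/51.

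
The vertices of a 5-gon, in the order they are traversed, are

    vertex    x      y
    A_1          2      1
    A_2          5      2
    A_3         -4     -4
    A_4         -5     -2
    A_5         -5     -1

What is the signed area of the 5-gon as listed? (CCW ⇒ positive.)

Σ = (-1) + (-12) + (-12) + (-5) + (-3) = -33
Signed area = Σ/2 = -16.5 (negative ⇒ clockwise traversal).

-16.5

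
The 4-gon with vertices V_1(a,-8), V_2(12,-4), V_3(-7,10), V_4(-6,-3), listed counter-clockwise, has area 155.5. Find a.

6

Write out the shoelace sum; only the two edges meeting at V_1 involve a:
2·Area = [((-6)·(-8) − a·(-3)) + (a·(-4) − 12·(-8))] + 173
       = -1·a + 317 = 311
⇒ a = 6.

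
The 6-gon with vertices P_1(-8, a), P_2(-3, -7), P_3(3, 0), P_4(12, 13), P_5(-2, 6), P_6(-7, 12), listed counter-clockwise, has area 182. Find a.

-9

The doubled signed area Σ (x_i y_{i+1} − x_{i+1} y_i) is linear in a.
With a=0 it equals 328; the coefficient of a is -4 (from the two edges through P_1).
So -4·a + 328 = 2·182 = 364 ⇒ a = -9.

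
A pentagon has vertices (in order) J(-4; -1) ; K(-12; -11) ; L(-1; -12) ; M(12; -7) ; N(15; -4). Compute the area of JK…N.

Σ = (32) + (133) + (151) + (57) + (-31) = 342
Area = |Σ|/2 = 171.

171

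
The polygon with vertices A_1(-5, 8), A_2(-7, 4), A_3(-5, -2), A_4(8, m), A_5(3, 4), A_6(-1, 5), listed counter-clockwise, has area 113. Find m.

-9

Write out the shoelace sum; only the two edges meeting at A_4 involve m:
2·Area = [((-5)·m − 8·(-2)) + (8·4 − 3·m)] + 106
       = -8·m + 154 = 226
⇒ m = -9.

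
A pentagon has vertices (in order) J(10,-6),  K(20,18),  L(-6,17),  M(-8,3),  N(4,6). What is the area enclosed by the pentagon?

361

J→K: (10)(18) − (20)(-6) = 300
K→L: (20)(17) − (-6)(18) = 448
L→M: (-6)(3) − (-8)(17) = 118
M→N: (-8)(6) − (4)(3) = -60
N→J: (4)(-6) − (10)(6) = -84
Σ = 722
Area = |Σ|/2 = 361.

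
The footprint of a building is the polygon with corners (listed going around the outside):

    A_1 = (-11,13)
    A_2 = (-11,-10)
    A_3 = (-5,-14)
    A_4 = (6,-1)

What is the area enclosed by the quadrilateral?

Apply the surveyor's formula: 2A = Σ (x_i·y_{i+1} − x_{i+1}·y_i), indices taken mod 4.
Cross-terms: 253, 104, 89, 67  ⇒  Σ = 513
Area = |Σ|/2 = 256.5.

256.5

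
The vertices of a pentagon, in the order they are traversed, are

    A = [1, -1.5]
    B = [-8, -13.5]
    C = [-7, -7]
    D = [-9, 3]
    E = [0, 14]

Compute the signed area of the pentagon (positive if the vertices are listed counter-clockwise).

A→B: (1)(-13.5) − (-8)(-1.5) = -25.5
B→C: (-8)(-7) − (-7)(-13.5) = -38.5
C→D: (-7)(3) − (-9)(-7) = -84
D→E: (-9)(14) − (0)(3) = -126
E→A: (0)(-1.5) − (1)(14) = -14
Σ = -288
Signed area = Σ/2 = -144 (negative ⇒ clockwise traversal).

-144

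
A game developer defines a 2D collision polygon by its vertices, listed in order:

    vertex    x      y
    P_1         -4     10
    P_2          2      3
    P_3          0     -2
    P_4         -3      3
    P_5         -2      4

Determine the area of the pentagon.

26

Apply the shoelace formula: 2A = Σ (x_i·y_{i+1} − x_{i+1}·y_i), indices taken mod 5.
Σ = (-32) + (-4) + (-6) + (-6) + (-4) = -52
Area = |Σ|/2 = 26.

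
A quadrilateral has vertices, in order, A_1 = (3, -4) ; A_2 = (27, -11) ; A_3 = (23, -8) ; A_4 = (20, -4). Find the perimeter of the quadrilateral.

|A_1A_2| = √((24)² + (-7)²) = √625 = 25
|A_2A_3| = √((-4)² + (3)²) = √25 = 5
|A_3A_4| = √((-3)² + (4)²) = √25 = 5
|A_4A_1| = √((-17)² + (0)²) = √289 = 17
Perimeter = 25 + 5 + 5 + 17 = 52.

52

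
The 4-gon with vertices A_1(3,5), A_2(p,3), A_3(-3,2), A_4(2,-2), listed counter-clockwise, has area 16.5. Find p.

Write out the shoelace sum; only the two edges meeting at A_2 involve p:
2·Area = [(3·3 − p·5) + (p·2 − (-3)·3)] + 18
       = -3·p + 36 = 33
⇒ p = 1.

1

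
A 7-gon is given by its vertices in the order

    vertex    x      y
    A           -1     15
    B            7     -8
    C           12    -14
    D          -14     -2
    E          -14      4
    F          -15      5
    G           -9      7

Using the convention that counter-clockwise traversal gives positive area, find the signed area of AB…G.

-300.5

Apply the shoelace formula: 2A = Σ (x_i·y_{i+1} − x_{i+1}·y_i), indices taken mod 7.
Σ = (-97) + (-2) + (-220) + (-84) + (-10) + (-60) + (-128) = -601
Signed area = Σ/2 = -300.5 (negative ⇒ clockwise traversal).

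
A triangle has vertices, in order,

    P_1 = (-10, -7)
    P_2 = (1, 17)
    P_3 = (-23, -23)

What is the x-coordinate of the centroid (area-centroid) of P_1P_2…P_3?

Apply the shoelace formula. First the cross-terms c_i = x_i·y_{i+1} − x_{i+1}·y_i:
  -163, 368, -69  ⇒  2A = 136, A = 68.
Then Σ (x_i + x_{i+1})·c_i = -4352, so x̄ = -4352 / (6·68) = -32/3.

-32/3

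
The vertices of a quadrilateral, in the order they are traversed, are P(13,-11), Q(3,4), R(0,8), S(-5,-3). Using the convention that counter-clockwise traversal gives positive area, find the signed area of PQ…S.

121.5

Σ = (85) + (24) + (40) + (94) = 243
Signed area = Σ/2 = 121.5 (positive ⇒ counter-clockwise traversal).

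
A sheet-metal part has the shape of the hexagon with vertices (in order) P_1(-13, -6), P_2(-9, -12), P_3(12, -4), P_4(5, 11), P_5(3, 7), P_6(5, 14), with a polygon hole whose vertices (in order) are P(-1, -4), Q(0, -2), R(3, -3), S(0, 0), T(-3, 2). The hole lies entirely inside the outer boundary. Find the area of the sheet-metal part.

286.5

Outer boundary:
Apply the shoelace formula: 2A = Σ (x_i·y_{i+1} − x_{i+1}·y_i), indices taken mod 6.
Σ = (102) + (180) + (152) + (2) + (7) + (152) = 595
Area = |Σ|/2 = 297.5.
Hole:
Apply the shoelace (surveyor's) formula: 2A = Σ (x_i·y_{i+1} − x_{i+1}·y_i), indices taken mod 5.
Σ = (2) + (6) + (0) + (0) + (14) = 22
Area = |Σ|/2 = 11.
Net area = 297.5 − 11 = 286.5.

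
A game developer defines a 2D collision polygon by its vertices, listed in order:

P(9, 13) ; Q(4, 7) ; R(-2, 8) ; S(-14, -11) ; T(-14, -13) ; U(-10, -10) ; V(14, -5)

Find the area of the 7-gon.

323

Apply Gauss's area formula: 2A = Σ (x_i·y_{i+1} − x_{i+1}·y_i), indices taken mod 7.
P→Q: (9)(7) − (4)(13) = 11
Q→R: (4)(8) − (-2)(7) = 46
R→S: (-2)(-11) − (-14)(8) = 134
S→T: (-14)(-13) − (-14)(-11) = 28
T→U: (-14)(-10) − (-10)(-13) = 10
U→V: (-10)(-5) − (14)(-10) = 190
V→P: (14)(13) − (9)(-5) = 227
Σ = 646
Area = |Σ|/2 = 323.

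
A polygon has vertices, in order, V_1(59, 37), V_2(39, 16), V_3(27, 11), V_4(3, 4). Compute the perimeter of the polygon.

|V_1V_2| = √((-20)² + (-21)²) = √841 = 29
|V_2V_3| = √((-12)² + (-5)²) = √169 = 13
|V_3V_4| = √((-24)² + (-7)²) = √625 = 25
|V_4V_1| = √((56)² + (33)²) = √4225 = 65
Perimeter = 29 + 13 + 25 + 65 = 132.

132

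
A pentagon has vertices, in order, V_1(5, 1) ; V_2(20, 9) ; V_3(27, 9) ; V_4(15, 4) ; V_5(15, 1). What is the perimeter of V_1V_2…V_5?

50

|V_1V_2| = √((15)² + (8)²) = √289 = 17
|V_2V_3| = √((7)² + (0)²) = √49 = 7
|V_3V_4| = √((-12)² + (-5)²) = √169 = 13
|V_4V_5| = √((0)² + (-3)²) = √9 = 3
|V_5V_1| = √((-10)² + (0)²) = √100 = 10
Perimeter = 17 + 7 + 13 + 3 + 10 = 50.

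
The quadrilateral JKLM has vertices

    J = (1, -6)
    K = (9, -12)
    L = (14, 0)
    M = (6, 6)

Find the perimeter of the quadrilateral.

46

|JK| = √((8)² + (-6)²) = √100 = 10
|KL| = √((5)² + (12)²) = √169 = 13
|LM| = √((-8)² + (6)²) = √100 = 10
|MJ| = √((-5)² + (-12)²) = √169 = 13
Perimeter = 10 + 13 + 10 + 13 = 46.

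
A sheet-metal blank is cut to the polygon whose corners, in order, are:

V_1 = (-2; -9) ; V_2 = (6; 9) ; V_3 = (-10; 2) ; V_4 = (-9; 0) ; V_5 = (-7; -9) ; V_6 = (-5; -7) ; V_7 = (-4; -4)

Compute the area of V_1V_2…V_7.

Apply the shoelace (surveyor's) formula: 2A = Σ (x_i·y_{i+1} − x_{i+1}·y_i), indices taken mod 7.
V_1→V_2: (-2)(9) − (6)(-9) = 36
V_2→V_3: (6)(2) − (-10)(9) = 102
V_3→V_4: (-10)(0) − (-9)(2) = 18
V_4→V_5: (-9)(-9) − (-7)(0) = 81
V_5→V_6: (-7)(-7) − (-5)(-9) = 4
V_6→V_7: (-5)(-4) − (-4)(-7) = -8
V_7→V_1: (-4)(-9) − (-2)(-4) = 28
Σ = 261
Area = |Σ|/2 = 130.5.

130.5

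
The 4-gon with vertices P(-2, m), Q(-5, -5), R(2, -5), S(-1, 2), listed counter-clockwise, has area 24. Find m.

0

Write out the shoelace sum; only the two edges meeting at P involve m:
2·Area = [((-1)·m − (-2)·2) + ((-2)·(-5) − (-5)·m)] + 34
       = 4·m + 48 = 48
⇒ m = 0.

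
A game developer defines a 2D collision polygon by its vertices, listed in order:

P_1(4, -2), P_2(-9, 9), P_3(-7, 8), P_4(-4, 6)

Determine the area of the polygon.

8.5

Cross-terms: 18, -9, -10, -16  ⇒  Σ = -17
Area = |Σ|/2 = 8.5.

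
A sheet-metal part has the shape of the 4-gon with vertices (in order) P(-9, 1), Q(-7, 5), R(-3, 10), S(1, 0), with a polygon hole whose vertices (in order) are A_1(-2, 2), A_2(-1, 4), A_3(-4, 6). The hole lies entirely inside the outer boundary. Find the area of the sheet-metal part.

47

Outer boundary:
Apply the shoelace formula: 2A = Σ (x_i·y_{i+1} − x_{i+1}·y_i), indices taken mod 4.
P→Q: (-9)(5) − (-7)(1) = -38
Q→R: (-7)(10) − (-3)(5) = -55
R→S: (-3)(0) − (1)(10) = -10
S→P: (1)(1) − (-9)(0) = 1
Σ = -102
Area = |Σ|/2 = 51.
Hole:
Apply Gauss's area formula: 2A = Σ (x_i·y_{i+1} − x_{i+1}·y_i), indices taken mod 3.
Σ = (-6) + (10) + (4) = 8
Area = |Σ|/2 = 4.
Net area = 51 − 4 = 47.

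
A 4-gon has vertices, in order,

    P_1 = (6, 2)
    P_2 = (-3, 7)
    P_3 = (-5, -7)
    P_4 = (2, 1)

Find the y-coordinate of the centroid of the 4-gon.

Apply the shoelace (surveyor's) formula. First the cross-terms c_i = x_i·y_{i+1} − x_{i+1}·y_i:
  48, 56, 9, -2  ⇒  2A = 111, A = 55.5.
Then Σ (y_i + y_{i+1})·c_i = 372, so ȳ = 372 / (6·55.5) = 124/111.

124/111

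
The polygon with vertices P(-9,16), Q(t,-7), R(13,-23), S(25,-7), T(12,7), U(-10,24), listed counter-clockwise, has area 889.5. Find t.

-12

Write out the shoelace sum; only the two edges meeting at Q involve t:
2·Area = [((-9)·(-7) − t·16) + (t·(-23) − 13·(-7))] + 1157
       = -39·t + 1311 = 1779
⇒ t = -12.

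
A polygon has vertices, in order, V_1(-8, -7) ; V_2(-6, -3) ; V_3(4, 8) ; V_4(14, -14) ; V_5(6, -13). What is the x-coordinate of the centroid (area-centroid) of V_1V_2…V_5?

Apply Gauss's area formula. First the cross-terms c_i = x_i·y_{i+1} − x_{i+1}·y_i:
  -18, -36, -168, -98, -146  ⇒  2A = -466, A = -233.
Then Σ (x_i + x_{i+1})·c_i = -4368, so x̄ = -4368 / (6·(-233)) = 728/233.

728/233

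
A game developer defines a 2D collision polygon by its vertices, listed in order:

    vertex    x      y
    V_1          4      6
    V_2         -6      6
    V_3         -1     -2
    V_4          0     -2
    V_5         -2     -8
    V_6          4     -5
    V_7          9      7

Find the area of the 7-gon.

Apply the surveyor's formula: 2A = Σ (x_i·y_{i+1} − x_{i+1}·y_i), indices taken mod 7.
Σ = (60) + (18) + (2) + (-4) + (42) + (73) + (26) = 217
Area = |Σ|/2 = 108.5.

108.5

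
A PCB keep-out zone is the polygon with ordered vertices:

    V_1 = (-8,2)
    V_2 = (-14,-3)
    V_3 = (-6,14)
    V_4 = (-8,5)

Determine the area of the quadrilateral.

Σ = (52) + (-214) + (82) + (24) = -56
Area = |Σ|/2 = 28.

28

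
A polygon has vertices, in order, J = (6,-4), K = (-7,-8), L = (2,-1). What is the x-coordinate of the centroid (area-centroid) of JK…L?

Apply the shoelace (surveyor's) formula. First the cross-terms c_i = x_i·y_{i+1} − x_{i+1}·y_i:
  -76, 23, -2  ⇒  2A = -55, A = -27.5.
Then Σ (x_i + x_{i+1})·c_i = -55, so x̄ = -55 / (6·(-27.5)) = 1/3.

1/3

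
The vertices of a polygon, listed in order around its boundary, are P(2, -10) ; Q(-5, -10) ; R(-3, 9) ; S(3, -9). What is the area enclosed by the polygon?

78.5

Σ = (-70) + (-75) + (0) + (-12) = -157
Area = |Σ|/2 = 78.5.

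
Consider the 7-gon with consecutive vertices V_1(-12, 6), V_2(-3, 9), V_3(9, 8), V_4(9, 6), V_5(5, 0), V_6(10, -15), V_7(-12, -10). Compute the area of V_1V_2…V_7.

V_1→V_2: (-12)(9) − (-3)(6) = -90
V_2→V_3: (-3)(8) − (9)(9) = -105
V_3→V_4: (9)(6) − (9)(8) = -18
V_4→V_5: (9)(0) − (5)(6) = -30
V_5→V_6: (5)(-15) − (10)(0) = -75
V_6→V_7: (10)(-10) − (-12)(-15) = -280
V_7→V_1: (-12)(6) − (-12)(-10) = -192
Σ = -790
Area = |Σ|/2 = 395.

395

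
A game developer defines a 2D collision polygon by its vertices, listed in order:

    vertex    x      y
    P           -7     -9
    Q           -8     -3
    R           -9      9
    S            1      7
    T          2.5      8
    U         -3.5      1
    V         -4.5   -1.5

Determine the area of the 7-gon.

Cross-terms: -51, -99, -72, -9.5, 30.5, 9.75, 30  ⇒  Σ = -161.25
Area = |Σ|/2 = 80.625.

80.625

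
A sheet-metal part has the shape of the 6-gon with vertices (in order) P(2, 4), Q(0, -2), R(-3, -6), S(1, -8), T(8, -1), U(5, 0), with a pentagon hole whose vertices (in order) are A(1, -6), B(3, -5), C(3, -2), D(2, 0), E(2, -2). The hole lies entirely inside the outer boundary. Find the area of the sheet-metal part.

48

Outer boundary:
Apply Gauss's area formula: 2A = Σ (x_i·y_{i+1} − x_{i+1}·y_i), indices taken mod 6.
Σ = (-4) + (-6) + (30) + (63) + (5) + (20) = 108
Area = |Σ|/2 = 54.
Hole:
Apply the shoelace formula: 2A = Σ (x_i·y_{i+1} − x_{i+1}·y_i), indices taken mod 5.
Cross-terms: 13, 9, 4, -4, -10  ⇒  Σ = 12
Area = |Σ|/2 = 6.
Net area = 54 − 6 = 48.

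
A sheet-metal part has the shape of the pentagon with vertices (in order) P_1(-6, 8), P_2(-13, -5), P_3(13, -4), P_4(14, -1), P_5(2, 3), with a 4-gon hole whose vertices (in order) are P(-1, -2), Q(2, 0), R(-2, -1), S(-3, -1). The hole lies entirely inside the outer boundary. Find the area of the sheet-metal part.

Outer boundary:
Apply the shoelace formula: 2A = Σ (x_i·y_{i+1} − x_{i+1}·y_i), indices taken mod 5.
Cross-terms: 134, 117, 43, 44, 34  ⇒  Σ = 372
Area = |Σ|/2 = 186.
Hole:
Apply the shoelace (surveyor's) formula: 2A = Σ (x_i·y_{i+1} − x_{i+1}·y_i), indices taken mod 4.
Σ = (4) + (-2) + (-1) + (5) = 6
Area = |Σ|/2 = 3.
Net area = 186 − 3 = 183.

183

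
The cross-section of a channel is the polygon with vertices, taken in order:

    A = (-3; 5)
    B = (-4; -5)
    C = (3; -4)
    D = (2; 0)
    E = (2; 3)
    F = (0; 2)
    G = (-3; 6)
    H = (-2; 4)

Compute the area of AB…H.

46

Cross-terms: 35, 31, 8, 6, 4, 6, 0, 2  ⇒  Σ = 92
Area = |Σ|/2 = 46.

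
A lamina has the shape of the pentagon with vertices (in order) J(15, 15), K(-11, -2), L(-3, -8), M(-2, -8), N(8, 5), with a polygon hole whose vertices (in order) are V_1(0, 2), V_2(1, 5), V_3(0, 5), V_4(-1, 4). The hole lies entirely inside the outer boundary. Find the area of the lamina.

Outer boundary:
Σ = (135) + (82) + (8) + (54) + (45) = 324
Area = |Σ|/2 = 162.
Hole:
Apply the shoelace (surveyor's) formula: 2A = Σ (x_i·y_{i+1} − x_{i+1}·y_i), indices taken mod 4.
V_1→V_2: (0)(5) − (1)(2) = -2
V_2→V_3: (1)(5) − (0)(5) = 5
V_3→V_4: (0)(4) − (-1)(5) = 5
V_4→V_1: (-1)(2) − (0)(4) = -2
Σ = 6
Area = |Σ|/2 = 3.
Net area = 162 − 3 = 159.

159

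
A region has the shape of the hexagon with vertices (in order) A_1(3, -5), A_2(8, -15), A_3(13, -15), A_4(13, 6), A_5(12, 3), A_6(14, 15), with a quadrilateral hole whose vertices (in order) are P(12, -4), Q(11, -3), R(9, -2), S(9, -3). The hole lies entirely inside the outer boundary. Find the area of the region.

Outer boundary:
Σ = (-5) + (75) + (273) + (-33) + (138) + (-115) = 333
Area = |Σ|/2 = 166.5.
Hole:
Σ = (8) + (5) + (-9) + (0) = 4
Area = |Σ|/2 = 2.
Net area = 166.5 − 2 = 164.5.

164.5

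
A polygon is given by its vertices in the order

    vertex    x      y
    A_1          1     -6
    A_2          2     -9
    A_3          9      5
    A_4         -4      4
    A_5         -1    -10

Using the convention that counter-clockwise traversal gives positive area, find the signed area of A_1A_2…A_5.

Apply the surveyor's formula: 2A = Σ (x_i·y_{i+1} − x_{i+1}·y_i), indices taken mod 5.
Σ = (3) + (91) + (56) + (44) + (16) = 210
Signed area = Σ/2 = 105 (positive ⇒ counter-clockwise traversal).

105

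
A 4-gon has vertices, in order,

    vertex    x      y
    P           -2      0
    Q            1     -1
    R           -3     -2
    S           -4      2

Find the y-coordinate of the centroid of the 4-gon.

-7/13

Apply the shoelace (surveyor's) formula. First the cross-terms c_i = x_i·y_{i+1} − x_{i+1}·y_i:
  2, -5, -14, 4  ⇒  2A = -13, A = -6.5.
Then Σ (y_i + y_{i+1})·c_i = 21, so ȳ = 21 / (6·(-6.5)) = -7/13.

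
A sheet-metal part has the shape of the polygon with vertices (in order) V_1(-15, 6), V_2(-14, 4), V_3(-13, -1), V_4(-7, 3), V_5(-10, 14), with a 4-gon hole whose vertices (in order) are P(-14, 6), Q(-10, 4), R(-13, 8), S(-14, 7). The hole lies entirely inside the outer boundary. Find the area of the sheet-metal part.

Outer boundary:
Apply the surveyor's formula: 2A = Σ (x_i·y_{i+1} − x_{i+1}·y_i), indices taken mod 5.
Σ = (24) + (66) + (-46) + (-68) + (150) = 126
Area = |Σ|/2 = 63.
Hole:
Apply Gauss's area formula: 2A = Σ (x_i·y_{i+1} − x_{i+1}·y_i), indices taken mod 4.
Σ = (4) + (-28) + (21) + (14) = 11
Area = |Σ|/2 = 5.5.
Net area = 63 − 5.5 = 57.5.

57.5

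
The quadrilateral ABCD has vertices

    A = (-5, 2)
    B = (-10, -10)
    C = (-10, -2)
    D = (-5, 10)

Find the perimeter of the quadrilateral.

|AB| = √((-5)² + (-12)²) = √169 = 13
|BC| = √((0)² + (8)²) = √64 = 8
|CD| = √((5)² + (12)²) = √169 = 13
|DA| = √((0)² + (-8)²) = √64 = 8
Perimeter = 13 + 8 + 13 + 8 = 42.

42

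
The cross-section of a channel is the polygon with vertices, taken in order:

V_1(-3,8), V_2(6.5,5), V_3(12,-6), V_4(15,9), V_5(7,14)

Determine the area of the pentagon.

V_1→V_2: (-3)(5) − (6.5)(8) = -67
V_2→V_3: (6.5)(-6) − (12)(5) = -99
V_3→V_4: (12)(9) − (15)(-6) = 198
V_4→V_5: (15)(14) − (7)(9) = 147
V_5→V_1: (7)(8) − (-3)(14) = 98
Σ = 277
Area = |Σ|/2 = 138.5.

138.5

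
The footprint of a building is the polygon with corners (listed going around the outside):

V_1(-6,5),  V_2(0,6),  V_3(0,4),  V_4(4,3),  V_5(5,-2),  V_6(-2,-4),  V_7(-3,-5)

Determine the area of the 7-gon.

73

Apply Gauss's area formula: 2A = Σ (x_i·y_{i+1} − x_{i+1}·y_i), indices taken mod 7.
Cross-terms: -36, 0, -16, -23, -24, -2, -45  ⇒  Σ = -146
Area = |Σ|/2 = 73.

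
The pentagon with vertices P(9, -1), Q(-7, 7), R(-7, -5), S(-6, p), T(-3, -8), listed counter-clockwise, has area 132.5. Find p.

The doubled signed area Σ (x_i y_{i+1} − x_{i+1} y_i) is linear in p.
With p=0 it equals 233; the coefficient of p is -4 (from the two edges through S).
So -4·p + 233 = 2·132.5 = 265 ⇒ p = -8.

-8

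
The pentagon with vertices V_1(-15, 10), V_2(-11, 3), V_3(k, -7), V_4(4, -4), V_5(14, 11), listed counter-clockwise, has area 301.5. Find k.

-4

The doubled signed area Σ (x_i y_{i+1} − x_{i+1} y_i) is linear in k.
With k=0 it equals 575; the coefficient of k is -7 (from the two edges through V_3).
So -7·k + 575 = 2·301.5 = 603 ⇒ k = -4.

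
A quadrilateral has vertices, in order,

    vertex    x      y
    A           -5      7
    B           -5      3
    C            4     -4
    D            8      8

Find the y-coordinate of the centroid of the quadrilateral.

472/141

Apply the surveyor's formula. First the cross-terms c_i = x_i·y_{i+1} − x_{i+1}·y_i:
  20, 8, 64, 96  ⇒  2A = 188, A = 94.
Then Σ (y_i + y_{i+1})·c_i = 1888, so ȳ = 1888 / (6·94) = 472/141.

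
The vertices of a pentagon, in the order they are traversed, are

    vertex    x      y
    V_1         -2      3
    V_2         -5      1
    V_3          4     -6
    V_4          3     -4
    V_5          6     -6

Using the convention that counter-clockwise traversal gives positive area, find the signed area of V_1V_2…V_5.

26.5

Cross-terms: 13, 26, 2, 6, 6  ⇒  Σ = 53
Signed area = Σ/2 = 26.5 (positive ⇒ counter-clockwise traversal).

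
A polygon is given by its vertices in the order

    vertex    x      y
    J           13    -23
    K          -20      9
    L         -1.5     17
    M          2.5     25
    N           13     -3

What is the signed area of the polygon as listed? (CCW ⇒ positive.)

-671

Σ = (-343) + (-326.5) + (-80) + (-332.5) + (-260) = -1342
Signed area = Σ/2 = -671 (negative ⇒ clockwise traversal).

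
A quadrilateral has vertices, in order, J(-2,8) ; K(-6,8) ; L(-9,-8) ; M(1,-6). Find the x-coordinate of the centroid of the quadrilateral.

Apply Gauss's area formula. First the cross-terms c_i = x_i·y_{i+1} − x_{i+1}·y_i:
  32, 120, 62, -4  ⇒  2A = 210, A = 105.
Then Σ (x_i + x_{i+1})·c_i = -2548, so x̄ = -2548 / (6·105) = -182/45.

-182/45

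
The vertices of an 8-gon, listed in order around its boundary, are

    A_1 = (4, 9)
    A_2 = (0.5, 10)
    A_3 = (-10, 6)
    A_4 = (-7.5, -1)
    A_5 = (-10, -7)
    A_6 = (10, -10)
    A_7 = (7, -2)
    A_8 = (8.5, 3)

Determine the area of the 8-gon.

279.25

Apply the shoelace (surveyor's) formula: 2A = Σ (x_i·y_{i+1} − x_{i+1}·y_i), indices taken mod 8.
Σ = (35.5) + (103) + (55) + (42.5) + (170) + (50) + (38) + (64.5) = 558.5
Area = |Σ|/2 = 279.25.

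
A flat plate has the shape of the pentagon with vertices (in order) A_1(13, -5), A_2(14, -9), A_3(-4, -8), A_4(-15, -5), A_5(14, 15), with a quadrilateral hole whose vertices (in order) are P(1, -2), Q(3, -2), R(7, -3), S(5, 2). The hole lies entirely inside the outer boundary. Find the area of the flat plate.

344.5

Outer boundary:
Σ = (-47) + (-148) + (-100) + (-155) + (-265) = -715
Area = |Σ|/2 = 357.5.
Hole:
P→Q: (1)(-2) − (3)(-2) = 4
Q→R: (3)(-3) − (7)(-2) = 5
R→S: (7)(2) − (5)(-3) = 29
S→P: (5)(-2) − (1)(2) = -12
Σ = 26
Area = |Σ|/2 = 13.
Net area = 357.5 − 13 = 344.5.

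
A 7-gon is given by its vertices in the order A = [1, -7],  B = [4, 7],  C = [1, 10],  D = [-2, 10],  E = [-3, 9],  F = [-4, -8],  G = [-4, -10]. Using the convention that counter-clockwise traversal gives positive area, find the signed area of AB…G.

108

Cross-terms: 35, 33, 30, 12, 60, 8, 38  ⇒  Σ = 216
Signed area = Σ/2 = 108 (positive ⇒ counter-clockwise traversal).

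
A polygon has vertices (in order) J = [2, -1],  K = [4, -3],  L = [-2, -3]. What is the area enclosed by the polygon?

Apply Gauss's area formula: 2A = Σ (x_i·y_{i+1} − x_{i+1}·y_i), indices taken mod 3.
Σ = (-2) + (-18) + (8) = -12
Area = |Σ|/2 = 6.

6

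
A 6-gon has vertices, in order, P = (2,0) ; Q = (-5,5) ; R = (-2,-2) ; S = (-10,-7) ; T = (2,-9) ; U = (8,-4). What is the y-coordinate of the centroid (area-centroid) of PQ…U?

Apply the shoelace (surveyor's) formula. First the cross-terms c_i = x_i·y_{i+1} − x_{i+1}·y_i:
  10, 20, -6, 104, 64, 8  ⇒  2A = 200, A = 100.
Then Σ (y_i + y_{i+1})·c_i = -2364, so ȳ = -2364 / (6·100) = -3.94.

-3.94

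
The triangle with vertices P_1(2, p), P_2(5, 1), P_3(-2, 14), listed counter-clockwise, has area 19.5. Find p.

The doubled signed area Σ (x_i y_{i+1} − x_{i+1} y_i) is linear in p.
With p=0 it equals 46; the coefficient of p is -7 (from the two edges through P_1).
So -7·p + 46 = 2·19.5 = 39 ⇒ p = 1.

1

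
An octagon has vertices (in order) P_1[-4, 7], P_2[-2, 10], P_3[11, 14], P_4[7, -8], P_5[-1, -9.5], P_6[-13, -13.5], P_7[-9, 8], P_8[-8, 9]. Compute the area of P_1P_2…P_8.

398.5

Apply Gauss's area formula: 2A = Σ (x_i·y_{i+1} − x_{i+1}·y_i), indices taken mod 8.
Cross-terms: -26, -138, -186, -74.5, -110, -225.5, -17, -20  ⇒  Σ = -797
Area = |Σ|/2 = 398.5.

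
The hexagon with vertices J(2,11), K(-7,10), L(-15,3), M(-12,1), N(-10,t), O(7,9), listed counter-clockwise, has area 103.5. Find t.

Write out the shoelace sum; only the two edges meeting at N involve t:
2·Area = [((-12)·t − (-10)·1) + ((-10)·9 − 7·t)] + 306
       = -19·t + 226 = 207
⇒ t = 1.

1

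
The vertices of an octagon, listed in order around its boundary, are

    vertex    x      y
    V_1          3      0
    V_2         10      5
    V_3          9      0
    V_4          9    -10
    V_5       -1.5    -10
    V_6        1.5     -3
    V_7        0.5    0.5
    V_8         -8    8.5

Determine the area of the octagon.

110.25

Apply the shoelace formula: 2A = Σ (x_i·y_{i+1} − x_{i+1}·y_i), indices taken mod 8.
V_1→V_2: (3)(5) − (10)(0) = 15
V_2→V_3: (10)(0) − (9)(5) = -45
V_3→V_4: (9)(-10) − (9)(0) = -90
V_4→V_5: (9)(-10) − (-1.5)(-10) = -105
V_5→V_6: (-1.5)(-3) − (1.5)(-10) = 19.5
V_6→V_7: (1.5)(0.5) − (0.5)(-3) = 2.25
V_7→V_8: (0.5)(8.5) − (-8)(0.5) = 8.25
V_8→V_1: (-8)(0) − (3)(8.5) = -25.5
Σ = -220.5
Area = |Σ|/2 = 110.25.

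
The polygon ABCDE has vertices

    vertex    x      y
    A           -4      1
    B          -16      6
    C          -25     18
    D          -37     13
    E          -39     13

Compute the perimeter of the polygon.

|AB| = √((-12)² + (5)²) = √169 = 13
|BC| = √((-9)² + (12)²) = √225 = 15
|CD| = √((-12)² + (-5)²) = √169 = 13
|DE| = √((-2)² + (0)²) = √4 = 2
|EA| = √((35)² + (-12)²) = √1369 = 37
Perimeter = 13 + 15 + 13 + 2 + 37 = 80.

80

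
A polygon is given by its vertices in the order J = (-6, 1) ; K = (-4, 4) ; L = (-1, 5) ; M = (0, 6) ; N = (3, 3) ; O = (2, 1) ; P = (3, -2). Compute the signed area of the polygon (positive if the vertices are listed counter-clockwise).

-39.5

Σ = (-20) + (-16) + (-6) + (-18) + (-3) + (-7) + (-9) = -79
Signed area = Σ/2 = -39.5 (negative ⇒ clockwise traversal).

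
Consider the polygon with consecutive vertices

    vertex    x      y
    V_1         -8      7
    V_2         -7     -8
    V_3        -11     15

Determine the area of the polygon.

Apply Gauss's area formula: 2A = Σ (x_i·y_{i+1} − x_{i+1}·y_i), indices taken mod 3.
Σ = (113) + (-193) + (43) = -37
Area = |Σ|/2 = 18.5.

18.5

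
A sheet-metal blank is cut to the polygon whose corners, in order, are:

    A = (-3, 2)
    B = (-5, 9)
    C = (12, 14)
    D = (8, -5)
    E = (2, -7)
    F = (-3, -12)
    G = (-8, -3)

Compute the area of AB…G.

Apply the surveyor's formula: 2A = Σ (x_i·y_{i+1} − x_{i+1}·y_i), indices taken mod 7.
Σ = (-17) + (-178) + (-172) + (-46) + (-45) + (-87) + (-25) = -570
Area = |Σ|/2 = 285.

285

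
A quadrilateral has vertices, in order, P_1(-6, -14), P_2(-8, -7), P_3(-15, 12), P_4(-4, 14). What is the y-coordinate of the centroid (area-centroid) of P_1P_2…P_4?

Apply Gauss's area formula. First the cross-terms c_i = x_i·y_{i+1} − x_{i+1}·y_i:
  -70, -201, -162, 140  ⇒  2A = -293, A = -146.5.
Then Σ (y_i + y_{i+1})·c_i = -3747, so ȳ = -3747 / (6·(-146.5)) = 1249/293.

1249/293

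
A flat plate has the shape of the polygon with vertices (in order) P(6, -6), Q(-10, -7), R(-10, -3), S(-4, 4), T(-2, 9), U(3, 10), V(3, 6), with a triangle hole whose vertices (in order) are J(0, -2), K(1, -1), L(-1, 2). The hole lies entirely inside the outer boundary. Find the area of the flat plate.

Outer boundary:
Apply the shoelace (surveyor's) formula: 2A = Σ (x_i·y_{i+1} − x_{i+1}·y_i), indices taken mod 7.
P→Q: (6)(-7) − (-10)(-6) = -102
Q→R: (-10)(-3) − (-10)(-7) = -40
R→S: (-10)(4) − (-4)(-3) = -52
S→T: (-4)(9) − (-2)(4) = -28
T→U: (-2)(10) − (3)(9) = -47
U→V: (3)(6) − (3)(10) = -12
V→P: (3)(-6) − (6)(6) = -54
Σ = -335
Area = |Σ|/2 = 167.5.
Hole:
Σ = (2) + (1) + (2) = 5
Area = |Σ|/2 = 2.5.
Net area = 167.5 − 2.5 = 165.

165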